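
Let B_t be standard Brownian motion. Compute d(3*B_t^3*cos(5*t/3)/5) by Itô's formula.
d(3*B_t^3*cos(5*t/3)/5) = (B_t*(-B_t^2*sin(5*t/3) + 9*cos(5*t/3)/5)) dt + (9*B_t^2*cos(5*t/3)/5) dB_t

Itô's formula for f(t, x): d f(t, B_t) = (f_t + (1/2) f_xx) dt + f_x dB_t. Compute partials of f(t, x) = 3*x^3*cos(5*t/3)/5:
  f_t(t,x)  = -x^3*sin(5*t/3)
  f_x(t,x)  = 9*x^2*cos(5*t/3)/5
  f_xx(t,x) = 18*x*cos(5*t/3)/5
Assemble drift = f_t + (1/2) f_xx = x*(-x^2*sin(5*t/3) + 9*cos(5*t/3)/5) and diffusion = f_x = 9*x^2*cos(5*t/3)/5. Substituting x = B_t:
  d(3*B_t^3*cos(5*t/3)/5) = (B_t*(-B_t^2*sin(5*t/3) + 9*cos(5*t/3)/5)) dt + (9*B_t^2*cos(5*t/3)/5) dB_t.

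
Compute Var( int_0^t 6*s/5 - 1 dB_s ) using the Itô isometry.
Var = t*(12*t^2 - 30*t + 25)/25

The Itô integral of a deterministic integrand f(s) has mean 0 because each increment f(s) * (B_{s+ds} - B_s) has mean 0. By the Itô isometry:
  Var( int_0^t f(s) dB_s ) = E[ (int_0^t f(s) dB_s)^2 ] = int_0^t f(s)^2 ds.
Here f(s) = 6*s/5 - 1, so f(s)^2 = (6*s - 5)^2/25. Integrate:
  int_0^t ((6*s - 5)^2/25) ds = t*(12*t^2 - 30*t + 25)/25.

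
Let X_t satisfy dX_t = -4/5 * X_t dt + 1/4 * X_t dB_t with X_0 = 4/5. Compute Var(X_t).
Var(X_t) = (16*exp(t/16) - 16)*exp(-8*t/5)/25

For GBM dX = mu X dt + sigma X dB with X_0 = x_0, apply Itô to Y = log X: dY = (mu - sigma^2/2) dt + sigma dB, so Y_t = log(x_0) + (mu - sigma^2/2) t + sigma B_t and hence X_t = x_0 * exp((mu - sigma^2/2) t + sigma B_t).
With mu = -4/5, sigma = 1/4, x_0 = 4/5, this gives:
  X_t = 4/5 * exp((-133/160) * t + (1/4) * B_t).
Since sigma*B_t ~ Normal(0, sigma^2 t), E[exp(sigma*B_t)] = exp(sigma^2 t / 2); so E[X_t] = x_0 * exp((mu - sigma^2/2) t) * exp(sigma^2 t / 2) = x_0 * exp(mu t) = 4*exp(-4*t/5)/5.
Var(X_t) = E[X_t^2] - (E[X_t])^2 = x_0^2 * exp(2 mu t) * (exp(sigma^2 t) - 1) = (16*exp(t/16) - 16)*exp(-8*t/5)/25.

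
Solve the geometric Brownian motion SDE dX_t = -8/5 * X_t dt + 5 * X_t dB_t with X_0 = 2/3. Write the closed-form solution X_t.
X_t = 2/3 * exp((-141/10) * t + (5) * B_t)

For GBM dX = mu X dt + sigma X dB with X_0 = x_0, apply Itô to Y = log X: dY = (mu - sigma^2/2) dt + sigma dB, so Y_t = log(x_0) + (mu - sigma^2/2) t + sigma B_t and hence X_t = x_0 * exp((mu - sigma^2/2) t + sigma B_t).
With mu = -8/5, sigma = 5, x_0 = 2/3, this gives:
  X_t = 2/3 * exp((-141/10) * t + (5) * B_t).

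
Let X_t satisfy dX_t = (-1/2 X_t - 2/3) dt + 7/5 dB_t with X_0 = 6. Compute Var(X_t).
Var(X_t) = 49/25 - 49*exp(-t)/25

The variance V(t) = Var(X_t) satisfies V'(t) = 2 a V(t) + c^2 with V(0) = 0 (drift coefficient is linear in X, diffusion is constant). With a = -1/2, c = 7/5, the solution is
  V(t) = (c^2 / (2 a)) * (exp(2 a t) - 1)
       = ((7/5)^2 / (2*(-1/2))) * (exp((-1) t) - 1)
       = 49/25 - 49*exp(-t)/25.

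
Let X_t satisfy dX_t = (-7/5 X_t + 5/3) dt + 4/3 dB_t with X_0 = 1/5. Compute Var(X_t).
Var(X_t) = 40/63 - 40*exp(-14*t/5)/63

The variance V(t) = Var(X_t) satisfies V'(t) = 2 a V(t) + c^2 with V(0) = 0 (drift coefficient is linear in X, diffusion is constant). With a = -7/5, c = 4/3, the solution is
  V(t) = (c^2 / (2 a)) * (exp(2 a t) - 1)
       = ((4/3)^2 / (2*(-7/5))) * (exp((-14/5) t) - 1)
       = 40/63 - 40*exp(-14*t/5)/63.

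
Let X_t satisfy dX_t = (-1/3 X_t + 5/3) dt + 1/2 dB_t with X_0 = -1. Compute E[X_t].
E[X_t] = 5 - 6*exp(-t/3)

Taking expectations and using E[dB_t] = 0, the mean m(t) = E[X_t] satisfies the ODE m'(t) = a m(t) + b with m(0) = x_0. With a = -1/3, b = 5/3, x_0 = -1, the solution is
  m(t) = x_0 * exp(a t) + (b/a) * (exp(a t) - 1)
       = (-1) * exp((-1/3) t) + ((5/3)/(-1/3)) * (exp((-1/3) t) - 1)
       = 5 - 6*exp(-t/3).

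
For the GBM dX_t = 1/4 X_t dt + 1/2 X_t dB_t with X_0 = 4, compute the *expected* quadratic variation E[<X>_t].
E[<X>_t] = 16*exp(3*t/4)/3 - 16/3

<X>_t = int_0^t ((1/2) * X_s)^2 ds. Taking expectation inside the integral: E[<X>_t] = (1/2)^2 * int_0^t E[X_s^2] ds. For GBM, E[X_s^2] = x_0^2 * exp((2 mu + sigma^2) s). Integrating:
  E[<X>_t] = (1/2)^2 * 4^2 * (exp((2*(1/4) + (1/2)^2) t) - 1) / (2*(1/4) + (1/2)^2)
           = (1/2)^2 * 4^2 * (exp((3/4) t) - 1) / (3/4) = 16*exp(3*t/4)/3 - 16/3.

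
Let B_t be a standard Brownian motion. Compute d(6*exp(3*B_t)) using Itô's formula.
d(6*exp(3*B_t)) = (27*exp(3*B_t)) dt + (18*exp(3*B_t)) dB_t

Itô's formula for f(B_t) gives d f(B_t) = f'(B_t) dB_t + (1/2) f''(B_t) dt. Compute derivatives of f(x) = 6*exp(3*x):
  f'(x)  = 18*exp(3*x)
  f''(x) = 54*exp(3*x)
Substitute x = B_t and multiply the f'' term by 1/2:
  drift     = (1/2) * (54*exp(3*x)) evaluated at B_t = 27*exp(3*B_t)
  diffusion = (18*exp(3*x)) evaluated at B_t = 18*exp(3*B_t)
Therefore d(6*exp(3*B_t)) = (27*exp(3*B_t)) dt + (18*exp(3*B_t)) dB_t.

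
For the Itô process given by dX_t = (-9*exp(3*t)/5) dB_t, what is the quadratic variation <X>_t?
<X>_t = 27*exp(6*t)/50 - 27/50

For an Itô process dX_t = a(t) dt + b(t) dB_t, the quadratic variation is <X>_t = int_0^t b(s)^2 ds (the drift term does not contribute). Here b(s) = -9*exp(3*s)/5, so
  b(s)^2 = 81*exp(6*s)/25.
Integrating from 0 to t:
  <X>_t = int_0^t (81*exp(6*s)/25) ds = 27*exp(6*t)/50 - 27/50.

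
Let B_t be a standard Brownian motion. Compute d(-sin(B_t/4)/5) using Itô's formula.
d(-sin(B_t/4)/5) = (sin(B_t/4)/160) dt + (-cos(B_t/4)/20) dB_t

Itô's formula for f(B_t) gives d f(B_t) = f'(B_t) dB_t + (1/2) f''(B_t) dt. Compute derivatives of f(x) = -sin(x/4)/5:
  f'(x)  = -cos(x/4)/20
  f''(x) = sin(x/4)/80
Substitute x = B_t and multiply the f'' term by 1/2:
  drift     = (1/2) * (sin(x/4)/80) evaluated at B_t = sin(B_t/4)/160
  diffusion = (-cos(x/4)/20) evaluated at B_t = -cos(B_t/4)/20
Therefore d(-sin(B_t/4)/5) = (sin(B_t/4)/160) dt + (-cos(B_t/4)/20) dB_t.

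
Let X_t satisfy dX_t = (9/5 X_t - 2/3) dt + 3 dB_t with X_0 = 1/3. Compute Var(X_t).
Var(X_t) = 5*exp(18*t/5)/2 - 5/2

The variance V(t) = Var(X_t) satisfies V'(t) = 2 a V(t) + c^2 with V(0) = 0 (drift coefficient is linear in X, diffusion is constant). With a = 9/5, c = 3, the solution is
  V(t) = (c^2 / (2 a)) * (exp(2 a t) - 1)
       = (3^2 / (2*(9/5))) * (exp((18/5) t) - 1)
       = 5*exp(18*t/5)/2 - 5/2.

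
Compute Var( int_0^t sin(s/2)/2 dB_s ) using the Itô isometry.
Var = t/8 - sin(t)/8

The Itô integral of a deterministic integrand f(s) has mean 0 because each increment f(s) * (B_{s+ds} - B_s) has mean 0. By the Itô isometry:
  Var( int_0^t f(s) dB_s ) = E[ (int_0^t f(s) dB_s)^2 ] = int_0^t f(s)^2 ds.
Here f(s) = sin(s/2)/2, so f(s)^2 = sin(s/2)^2/4. Integrate:
  int_0^t (sin(s/2)^2/4) ds = t/8 - sin(t)/8.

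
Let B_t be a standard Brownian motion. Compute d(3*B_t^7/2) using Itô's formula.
d(3*B_t^7/2) = (63*B_t^5/2) dt + (21*B_t^6/2) dB_t

Itô's formula for f(B_t) gives d f(B_t) = f'(B_t) dB_t + (1/2) f''(B_t) dt. Compute derivatives of f(x) = 3*x^7/2:
  f'(x)  = 21*x^6/2
  f''(x) = 63*x^5
Substitute x = B_t and multiply the f'' term by 1/2:
  drift     = (1/2) * (63*x^5) evaluated at B_t = 63*B_t^5/2
  diffusion = (21*x^6/2) evaluated at B_t = 21*B_t^6/2
Therefore d(3*B_t^7/2) = (63*B_t^5/2) dt + (21*B_t^6/2) dB_t.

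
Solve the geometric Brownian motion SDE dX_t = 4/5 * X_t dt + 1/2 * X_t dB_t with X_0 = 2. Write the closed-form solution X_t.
X_t = 2 * exp((27/40) * t + (1/2) * B_t)

For GBM dX = mu X dt + sigma X dB with X_0 = x_0, apply Itô to Y = log X: dY = (mu - sigma^2/2) dt + sigma dB, so Y_t = log(x_0) + (mu - sigma^2/2) t + sigma B_t and hence X_t = x_0 * exp((mu - sigma^2/2) t + sigma B_t).
With mu = 4/5, sigma = 1/2, x_0 = 2, this gives:
  X_t = 2 * exp((27/40) * t + (1/2) * B_t).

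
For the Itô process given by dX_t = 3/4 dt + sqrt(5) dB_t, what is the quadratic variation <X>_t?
<X>_t = 5*t

For an Itô process dX_t = a(t) dt + b(t) dB_t, the quadratic variation is <X>_t = int_0^t b(s)^2 ds (the drift term does not contribute). Here b(s) = sqrt(5), so
  b(s)^2 = 5.
Integrating from 0 to t:
  <X>_t = int_0^t (5) ds = 5*t.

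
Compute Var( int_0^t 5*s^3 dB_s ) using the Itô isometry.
Var = 25*t^7/7

The Itô integral of a deterministic integrand f(s) has mean 0 because each increment f(s) * (B_{s+ds} - B_s) has mean 0. By the Itô isometry:
  Var( int_0^t f(s) dB_s ) = E[ (int_0^t f(s) dB_s)^2 ] = int_0^t f(s)^2 ds.
Here f(s) = 5*s^3, so f(s)^2 = 25*s^6. Integrate:
  int_0^t (25*s^6) ds = 25*t^7/7.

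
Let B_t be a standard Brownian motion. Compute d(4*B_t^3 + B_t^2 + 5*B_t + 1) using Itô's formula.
d(4*B_t^3 + B_t^2 + 5*B_t + 1) = (12*B_t + 1) dt + (12*B_t^2 + 2*B_t + 5) dB_t

Itô's formula for f(B_t) gives d f(B_t) = f'(B_t) dB_t + (1/2) f''(B_t) dt. Compute derivatives of f(x) = 4*x^3 + x^2 + 5*x + 1:
  f'(x)  = 12*x^2 + 2*x + 5
  f''(x) = 24*x + 2
Substitute x = B_t and multiply the f'' term by 1/2:
  drift     = (1/2) * (24*x + 2) evaluated at B_t = 12*B_t + 1
  diffusion = (12*x^2 + 2*x + 5) evaluated at B_t = 12*B_t^2 + 2*B_t + 5
Therefore d(4*B_t^3 + B_t^2 + 5*B_t + 1) = (12*B_t + 1) dt + (12*B_t^2 + 2*B_t + 5) dB_t.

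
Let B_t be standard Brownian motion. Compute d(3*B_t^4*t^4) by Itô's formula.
d(3*B_t^4*t^4) = (B_t^2*t^3*(12*B_t^2 + 18*t)) dt + (12*B_t^3*t^4) dB_t

Itô's formula for f(t, x): d f(t, B_t) = (f_t + (1/2) f_xx) dt + f_x dB_t. Compute partials of f(t, x) = 3*t^4*x^4:
  f_t(t,x)  = 12*t^3*x^4
  f_x(t,x)  = 12*t^4*x^3
  f_xx(t,x) = 36*t^4*x^2
Assemble drift = f_t + (1/2) f_xx = t^3*x^2*(18*t + 12*x^2) and diffusion = f_x = 12*t^4*x^3. Substituting x = B_t:
  d(3*B_t^4*t^4) = (B_t^2*t^3*(12*B_t^2 + 18*t)) dt + (12*B_t^3*t^4) dB_t.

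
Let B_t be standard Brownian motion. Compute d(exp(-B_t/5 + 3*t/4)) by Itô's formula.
d(exp(-B_t/5 + 3*t/4)) = (77*exp(-B_t/5 + 3*t/4)/100) dt + (-exp(-B_t/5 + 3*t/4)/5) dB_t

Itô's formula for f(t, x): d f(t, B_t) = (f_t + (1/2) f_xx) dt + f_x dB_t. Compute partials of f(t, x) = exp(3*t/4 - x/5):
  f_t(t,x)  = 3*exp(3*t/4 - x/5)/4
  f_x(t,x)  = -exp(3*t/4 - x/5)/5
  f_xx(t,x) = exp(3*t/4 - x/5)/25
Assemble drift = f_t + (1/2) f_xx = 77*exp(3*t/4 - x/5)/100 and diffusion = f_x = -exp(3*t/4 - x/5)/5. Substituting x = B_t:
  d(exp(-B_t/5 + 3*t/4)) = (77*exp(-B_t/5 + 3*t/4)/100) dt + (-exp(-B_t/5 + 3*t/4)/5) dB_t.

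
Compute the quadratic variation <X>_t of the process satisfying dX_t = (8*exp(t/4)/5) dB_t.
<X>_t = 128*exp(t/2)/25 - 128/25

For an Itô process dX_t = a(t) dt + b(t) dB_t, the quadratic variation is <X>_t = int_0^t b(s)^2 ds (the drift term does not contribute). Here b(s) = 8*exp(s/4)/5, so
  b(s)^2 = 64*exp(s/2)/25.
Integrating from 0 to t:
  <X>_t = int_0^t (64*exp(s/2)/25) ds = 128*exp(t/2)/25 - 128/25.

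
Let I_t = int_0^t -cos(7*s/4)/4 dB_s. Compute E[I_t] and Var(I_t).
E[I_t] = 0; Var(I_t) = t/32 + sin(7*t/2)/112

The Itô integral of a deterministic integrand f(s) has mean 0 because each increment f(s) * (B_{s+ds} - B_s) has mean 0. By the Itô isometry:
  Var( int_0^t f(s) dB_s ) = E[ (int_0^t f(s) dB_s)^2 ] = int_0^t f(s)^2 ds.
Here f(s) = -cos(7*s/4)/4, so f(s)^2 = cos(7*s/4)^2/16. Integrate:
  int_0^t (cos(7*s/4)^2/16) ds = t/32 + sin(7*t/2)/112.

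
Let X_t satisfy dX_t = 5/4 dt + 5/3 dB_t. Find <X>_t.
<X>_t = 25*t/9

For an Itô process dX_t = a(t) dt + b(t) dB_t, the quadratic variation is <X>_t = int_0^t b(s)^2 ds (the drift term does not contribute). Here b(s) = 5/3, so
  b(s)^2 = 25/9.
Integrating from 0 to t:
  <X>_t = int_0^t (25/9) ds = 25*t/9.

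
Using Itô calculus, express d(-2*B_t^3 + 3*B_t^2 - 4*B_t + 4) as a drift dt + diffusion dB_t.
d(-2*B_t^3 + 3*B_t^2 - 4*B_t + 4) = (3 - 6*B_t) dt + (-6*B_t^2 + 6*B_t - 4) dB_t

Itô's formula for f(B_t) gives d f(B_t) = f'(B_t) dB_t + (1/2) f''(B_t) dt. Compute derivatives of f(x) = -2*x^3 + 3*x^2 - 4*x + 4:
  f'(x)  = -6*x^2 + 6*x - 4
  f''(x) = 6 - 12*x
Substitute x = B_t and multiply the f'' term by 1/2:
  drift     = (1/2) * (6 - 12*x) evaluated at B_t = 3 - 6*B_t
  diffusion = (-6*x^2 + 6*x - 4) evaluated at B_t = -6*B_t^2 + 6*B_t - 4
Therefore d(-2*B_t^3 + 3*B_t^2 - 4*B_t + 4) = (3 - 6*B_t) dt + (-6*B_t^2 + 6*B_t - 4) dB_t.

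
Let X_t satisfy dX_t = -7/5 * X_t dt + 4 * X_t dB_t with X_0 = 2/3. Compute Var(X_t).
Var(X_t) = (4*exp(16*t) - 4)*exp(-14*t/5)/9

For GBM dX = mu X dt + sigma X dB with X_0 = x_0, apply Itô to Y = log X: dY = (mu - sigma^2/2) dt + sigma dB, so Y_t = log(x_0) + (mu - sigma^2/2) t + sigma B_t and hence X_t = x_0 * exp((mu - sigma^2/2) t + sigma B_t).
With mu = -7/5, sigma = 4, x_0 = 2/3, this gives:
  X_t = 2/3 * exp((-47/5) * t + (4) * B_t).
Since sigma*B_t ~ Normal(0, sigma^2 t), E[exp(sigma*B_t)] = exp(sigma^2 t / 2); so E[X_t] = x_0 * exp((mu - sigma^2/2) t) * exp(sigma^2 t / 2) = x_0 * exp(mu t) = 2*exp(-7*t/5)/3.
Var(X_t) = E[X_t^2] - (E[X_t])^2 = x_0^2 * exp(2 mu t) * (exp(sigma^2 t) - 1) = (4*exp(16*t) - 4)*exp(-14*t/5)/9.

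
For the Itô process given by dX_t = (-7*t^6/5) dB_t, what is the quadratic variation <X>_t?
<X>_t = 49*t^13/325

For an Itô process dX_t = a(t) dt + b(t) dB_t, the quadratic variation is <X>_t = int_0^t b(s)^2 ds (the drift term does not contribute). Here b(s) = -7*s^6/5, so
  b(s)^2 = 49*s^12/25.
Integrating from 0 to t:
  <X>_t = int_0^t (49*s^12/25) ds = 49*t^13/325.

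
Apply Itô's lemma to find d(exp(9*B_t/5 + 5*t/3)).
d(exp(9*B_t/5 + 5*t/3)) = (493*exp(9*B_t/5 + 5*t/3)/150) dt + (9*exp(9*B_t/5 + 5*t/3)/5) dB_t

Itô's formula for f(t, x): d f(t, B_t) = (f_t + (1/2) f_xx) dt + f_x dB_t. Compute partials of f(t, x) = exp(5*t/3 + 9*x/5):
  f_t(t,x)  = 5*exp(5*t/3 + 9*x/5)/3
  f_x(t,x)  = 9*exp(5*t/3 + 9*x/5)/5
  f_xx(t,x) = 81*exp(5*t/3 + 9*x/5)/25
Assemble drift = f_t + (1/2) f_xx = 493*exp(5*t/3 + 9*x/5)/150 and diffusion = f_x = 9*exp(5*t/3 + 9*x/5)/5. Substituting x = B_t:
  d(exp(9*B_t/5 + 5*t/3)) = (493*exp(9*B_t/5 + 5*t/3)/150) dt + (9*exp(9*B_t/5 + 5*t/3)/5) dB_t.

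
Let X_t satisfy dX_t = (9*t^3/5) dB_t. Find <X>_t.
<X>_t = 81*t^7/175

For an Itô process dX_t = a(t) dt + b(t) dB_t, the quadratic variation is <X>_t = int_0^t b(s)^2 ds (the drift term does not contribute). Here b(s) = 9*s^3/5, so
  b(s)^2 = 81*s^6/25.
Integrating from 0 to t:
  <X>_t = int_0^t (81*s^6/25) ds = 81*t^7/175.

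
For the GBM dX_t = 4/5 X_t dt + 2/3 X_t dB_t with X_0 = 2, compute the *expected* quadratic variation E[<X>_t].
E[<X>_t] = 20*exp(92*t/45)/23 - 20/23

<X>_t = int_0^t ((2/3) * X_s)^2 ds. Taking expectation inside the integral: E[<X>_t] = (2/3)^2 * int_0^t E[X_s^2] ds. For GBM, E[X_s^2] = x_0^2 * exp((2 mu + sigma^2) s). Integrating:
  E[<X>_t] = (2/3)^2 * 2^2 * (exp((2*(4/5) + (2/3)^2) t) - 1) / (2*(4/5) + (2/3)^2)
           = (2/3)^2 * 2^2 * (exp((92/45) t) - 1) / (92/45) = 20*exp(92*t/45)/23 - 20/23.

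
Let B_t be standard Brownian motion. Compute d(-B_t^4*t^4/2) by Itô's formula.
d(-B_t^4*t^4/2) = (B_t^2*t^3*(-2*B_t^2 - 3*t)) dt + (-2*B_t^3*t^4) dB_t

Itô's formula for f(t, x): d f(t, B_t) = (f_t + (1/2) f_xx) dt + f_x dB_t. Compute partials of f(t, x) = -t^4*x^4/2:
  f_t(t,x)  = -2*t^3*x^4
  f_x(t,x)  = -2*t^4*x^3
  f_xx(t,x) = -6*t^4*x^2
Assemble drift = f_t + (1/2) f_xx = t^3*x^2*(-3*t - 2*x^2) and diffusion = f_x = -2*t^4*x^3. Substituting x = B_t:
  d(-B_t^4*t^4/2) = (B_t^2*t^3*(-2*B_t^2 - 3*t)) dt + (-2*B_t^3*t^4) dB_t.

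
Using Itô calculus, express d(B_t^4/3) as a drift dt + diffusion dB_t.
d(B_t^4/3) = (2*B_t^2) dt + (4*B_t^3/3) dB_t

Itô's formula for f(B_t) gives d f(B_t) = f'(B_t) dB_t + (1/2) f''(B_t) dt. Compute derivatives of f(x) = x^4/3:
  f'(x)  = 4*x^3/3
  f''(x) = 4*x^2
Substitute x = B_t and multiply the f'' term by 1/2:
  drift     = (1/2) * (4*x^2) evaluated at B_t = 2*B_t^2
  diffusion = (4*x^3/3) evaluated at B_t = 4*B_t^3/3
Therefore d(B_t^4/3) = (2*B_t^2) dt + (4*B_t^3/3) dB_t.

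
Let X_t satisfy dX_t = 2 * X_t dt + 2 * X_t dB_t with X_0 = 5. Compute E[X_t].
E[X_t] = 5*exp(2*t)

For GBM dX = mu X dt + sigma X dB with X_0 = x_0, apply Itô to Y = log X: dY = (mu - sigma^2/2) dt + sigma dB, so Y_t = log(x_0) + (mu - sigma^2/2) t + sigma B_t and hence X_t = x_0 * exp((mu - sigma^2/2) t + sigma B_t).
With mu = 2, sigma = 2, x_0 = 5, this gives:
  X_t = 5 * exp((0) * t + (2) * B_t).
Since sigma*B_t ~ Normal(0, sigma^2 t), E[exp(sigma*B_t)] = exp(sigma^2 t / 2); so E[X_t] = x_0 * exp((mu - sigma^2/2) t) * exp(sigma^2 t / 2) = x_0 * exp(mu t) = 5*exp(2*t).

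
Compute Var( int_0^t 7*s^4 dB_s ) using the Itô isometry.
Var = 49*t^9/9

The Itô integral of a deterministic integrand f(s) has mean 0 because each increment f(s) * (B_{s+ds} - B_s) has mean 0. By the Itô isometry:
  Var( int_0^t f(s) dB_s ) = E[ (int_0^t f(s) dB_s)^2 ] = int_0^t f(s)^2 ds.
Here f(s) = 7*s^4, so f(s)^2 = 49*s^8. Integrate:
  int_0^t (49*s^8) ds = 49*t^9/9.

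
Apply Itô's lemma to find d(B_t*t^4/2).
d(B_t*t^4/2) = (2*B_t*t^3) dt + (t^4/2) dB_t

Itô's formula for f(t, x): d f(t, B_t) = (f_t + (1/2) f_xx) dt + f_x dB_t. Compute partials of f(t, x) = t^4*x/2:
  f_t(t,x)  = 2*t^3*x
  f_x(t,x)  = t^4/2
  f_xx(t,x) = 0
Assemble drift = f_t + (1/2) f_xx = 2*t^3*x and diffusion = f_x = t^4/2. Substituting x = B_t:
  d(B_t*t^4/2) = (2*B_t*t^3) dt + (t^4/2) dB_t.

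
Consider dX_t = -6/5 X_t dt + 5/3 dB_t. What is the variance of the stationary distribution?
lim Var(X_t) = 125/108

The OU SDE dX = -theta X dt + sigma dB admits the integrating factor exp(theta t): d(exp(theta t) X_t) = sigma exp(theta t) dB_t. Integrating from 0 to t gives X_t = x_0 * exp(-theta t) + sigma * int_0^t exp(-theta (t-s)) dB_s for any initial x_0. The Itô integral has variance (by the Itô isometry) sigma^2 * int_0^t exp(-2 theta (t - s)) ds = sigma^2 * (1 - exp(-2 theta t)) / (2 theta), independent of x_0.
With theta = 6/5, sigma = 5/3:
  Var(X_t) = (5/3)^2 * (1 - exp(-2*6/5 t)) / (2 * 6/5) = 125/108 - 125*exp(-12*t/5)/108.
As t -> infinity, exp(-2*6/5 t) -> 0, so the stationary variance is sigma^2 / (2 theta) = 125/108.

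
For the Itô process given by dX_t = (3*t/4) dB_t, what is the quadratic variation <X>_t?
<X>_t = 3*t^3/16

For an Itô process dX_t = a(t) dt + b(t) dB_t, the quadratic variation is <X>_t = int_0^t b(s)^2 ds (the drift term does not contribute). Here b(s) = 3*s/4, so
  b(s)^2 = 9*s^2/16.
Integrating from 0 to t:
  <X>_t = int_0^t (9*s^2/16) ds = 3*t^3/16.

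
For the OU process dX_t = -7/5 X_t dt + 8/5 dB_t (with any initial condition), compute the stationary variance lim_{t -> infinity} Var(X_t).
lim Var(X_t) = 32/35

The OU SDE dX = -theta X dt + sigma dB admits the integrating factor exp(theta t): d(exp(theta t) X_t) = sigma exp(theta t) dB_t. Integrating from 0 to t gives X_t = x_0 * exp(-theta t) + sigma * int_0^t exp(-theta (t-s)) dB_s for any initial x_0. The Itô integral has variance (by the Itô isometry) sigma^2 * int_0^t exp(-2 theta (t - s)) ds = sigma^2 * (1 - exp(-2 theta t)) / (2 theta), independent of x_0.
With theta = 7/5, sigma = 8/5:
  Var(X_t) = (8/5)^2 * (1 - exp(-2*7/5 t)) / (2 * 7/5) = 32/35 - 32*exp(-14*t/5)/35.
As t -> infinity, exp(-2*7/5 t) -> 0, so the stationary variance is sigma^2 / (2 theta) = 32/35.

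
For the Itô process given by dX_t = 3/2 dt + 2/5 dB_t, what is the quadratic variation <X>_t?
<X>_t = 4*t/25

For an Itô process dX_t = a(t) dt + b(t) dB_t, the quadratic variation is <X>_t = int_0^t b(s)^2 ds (the drift term does not contribute). Here b(s) = 2/5, so
  b(s)^2 = 4/25.
Integrating from 0 to t:
  <X>_t = int_0^t (4/25) ds = 4*t/25.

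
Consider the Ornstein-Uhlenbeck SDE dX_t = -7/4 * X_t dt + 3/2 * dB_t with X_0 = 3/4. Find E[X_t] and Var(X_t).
E[X_t] = 3*exp(-7*t/4)/4; Var(X_t) = 9/14 - 9*exp(-7*t/2)/14

The OU SDE dX = -theta X dt + sigma dB admits the integrating factor exp(theta t): d(exp(theta t) X_t) = sigma exp(theta t) dB_t. Integrating from 0 to t:
  X_t = x_0 * exp(-theta t) + sigma * int_0^t exp(-theta (t-s)) dB_s.
The Itô integral has mean 0 and (by the Itô isometry) variance sigma^2 * int_0^t exp(-2 theta (t - s)) ds = sigma^2 * (1 - exp(-2 theta t)) / (2 theta).
With theta = 7/4, sigma = 3/2, x_0 = 3/4:
  E[X_t] = 3/4 * exp(-7/4 t) = 3*exp(-7*t/4)/4
  Var(X_t) = (3/2)^2 * (1 - exp(-2*7/4 t)) / (2 * 7/4) = 9/14 - 9*exp(-7*t/2)/14.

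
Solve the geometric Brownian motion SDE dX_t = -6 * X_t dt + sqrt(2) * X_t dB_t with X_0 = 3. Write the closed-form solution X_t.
X_t = 3 * exp((-7) * t + (sqrt(2)) * B_t)

For GBM dX = mu X dt + sigma X dB with X_0 = x_0, apply Itô to Y = log X: dY = (mu - sigma^2/2) dt + sigma dB, so Y_t = log(x_0) + (mu - sigma^2/2) t + sigma B_t and hence X_t = x_0 * exp((mu - sigma^2/2) t + sigma B_t).
With mu = -6, sigma = sqrt(2), x_0 = 3, this gives:
  X_t = 3 * exp((-7) * t + (sqrt(2)) * B_t).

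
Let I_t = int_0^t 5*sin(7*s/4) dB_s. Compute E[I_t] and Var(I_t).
E[I_t] = 0; Var(I_t) = 25*t/2 - 25*sin(7*t/2)/7

The Itô integral of a deterministic integrand f(s) has mean 0 because each increment f(s) * (B_{s+ds} - B_s) has mean 0. By the Itô isometry:
  Var( int_0^t f(s) dB_s ) = E[ (int_0^t f(s) dB_s)^2 ] = int_0^t f(s)^2 ds.
Here f(s) = 5*sin(7*s/4), so f(s)^2 = 25*sin(7*s/4)^2. Integrate:
  int_0^t (25*sin(7*s/4)^2) ds = 25*t/2 - 25*sin(7*t/2)/7.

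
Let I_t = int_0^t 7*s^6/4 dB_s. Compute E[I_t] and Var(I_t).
E[I_t] = 0; Var(I_t) = 49*t^13/208

The Itô integral of a deterministic integrand f(s) has mean 0 because each increment f(s) * (B_{s+ds} - B_s) has mean 0. By the Itô isometry:
  Var( int_0^t f(s) dB_s ) = E[ (int_0^t f(s) dB_s)^2 ] = int_0^t f(s)^2 ds.
Here f(s) = 7*s^6/4, so f(s)^2 = 49*s^12/16. Integrate:
  int_0^t (49*s^12/16) ds = 49*t^13/208.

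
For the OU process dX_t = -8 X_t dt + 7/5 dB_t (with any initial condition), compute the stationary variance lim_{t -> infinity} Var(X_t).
lim Var(X_t) = 49/400

The OU SDE dX = -theta X dt + sigma dB admits the integrating factor exp(theta t): d(exp(theta t) X_t) = sigma exp(theta t) dB_t. Integrating from 0 to t gives X_t = x_0 * exp(-theta t) + sigma * int_0^t exp(-theta (t-s)) dB_s for any initial x_0. The Itô integral has variance (by the Itô isometry) sigma^2 * int_0^t exp(-2 theta (t - s)) ds = sigma^2 * (1 - exp(-2 theta t)) / (2 theta), independent of x_0.
With theta = 8, sigma = 7/5:
  Var(X_t) = (7/5)^2 * (1 - exp(-2*8 t)) / (2 * 8) = 49/400 - 49*exp(-16*t)/400.
As t -> infinity, exp(-2*8 t) -> 0, so the stationary variance is sigma^2 / (2 theta) = 49/400.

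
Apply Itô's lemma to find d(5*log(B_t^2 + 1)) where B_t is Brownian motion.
d(5*log(B_t^2 + 1)) = (5*(1 - B_t^2)/(B_t^2 + 1)^2) dt + (10*B_t/(B_t^2 + 1)) dB_t

Itô's formula for f(B_t) gives d f(B_t) = f'(B_t) dB_t + (1/2) f''(B_t) dt. Compute derivatives of f(x) = 5*log(x^2 + 1):
  f'(x)  = 10*x/(x^2 + 1)
  f''(x) = 10*(1 - x^2)/(x^2 + 1)^2
Substitute x = B_t and multiply the f'' term by 1/2:
  drift     = (1/2) * (10*(1 - x^2)/(x^2 + 1)^2) evaluated at B_t = 5*(1 - B_t^2)/(B_t^2 + 1)^2
  diffusion = (10*x/(x^2 + 1)) evaluated at B_t = 10*B_t/(B_t^2 + 1)
Therefore d(5*log(B_t^2 + 1)) = (5*(1 - B_t^2)/(B_t^2 + 1)^2) dt + (10*B_t/(B_t^2 + 1)) dB_t.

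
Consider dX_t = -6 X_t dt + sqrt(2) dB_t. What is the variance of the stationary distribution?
lim Var(X_t) = 1/6

The OU SDE dX = -theta X dt + sigma dB admits the integrating factor exp(theta t): d(exp(theta t) X_t) = sigma exp(theta t) dB_t. Integrating from 0 to t gives X_t = x_0 * exp(-theta t) + sigma * int_0^t exp(-theta (t-s)) dB_s for any initial x_0. The Itô integral has variance (by the Itô isometry) sigma^2 * int_0^t exp(-2 theta (t - s)) ds = sigma^2 * (1 - exp(-2 theta t)) / (2 theta), independent of x_0.
With theta = 6, sigma = sqrt(2):
  Var(X_t) = (sqrt(2))^2 * (1 - exp(-2*6 t)) / (2 * 6) = 1/6 - exp(-12*t)/6.
As t -> infinity, exp(-2*6 t) -> 0, so the stationary variance is sigma^2 / (2 theta) = 1/6.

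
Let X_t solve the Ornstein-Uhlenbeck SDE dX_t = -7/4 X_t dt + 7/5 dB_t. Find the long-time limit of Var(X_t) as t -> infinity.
lim Var(X_t) = 14/25

The OU SDE dX = -theta X dt + sigma dB admits the integrating factor exp(theta t): d(exp(theta t) X_t) = sigma exp(theta t) dB_t. Integrating from 0 to t gives X_t = x_0 * exp(-theta t) + sigma * int_0^t exp(-theta (t-s)) dB_s for any initial x_0. The Itô integral has variance (by the Itô isometry) sigma^2 * int_0^t exp(-2 theta (t - s)) ds = sigma^2 * (1 - exp(-2 theta t)) / (2 theta), independent of x_0.
With theta = 7/4, sigma = 7/5:
  Var(X_t) = (7/5)^2 * (1 - exp(-2*7/4 t)) / (2 * 7/4) = 14/25 - 14*exp(-7*t/2)/25.
As t -> infinity, exp(-2*7/4 t) -> 0, so the stationary variance is sigma^2 / (2 theta) = 14/25.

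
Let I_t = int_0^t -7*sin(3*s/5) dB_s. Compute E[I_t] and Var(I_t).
E[I_t] = 0; Var(I_t) = 49*t/2 - 245*sin(6*t/5)/12

The Itô integral of a deterministic integrand f(s) has mean 0 because each increment f(s) * (B_{s+ds} - B_s) has mean 0. By the Itô isometry:
  Var( int_0^t f(s) dB_s ) = E[ (int_0^t f(s) dB_s)^2 ] = int_0^t f(s)^2 ds.
Here f(s) = -7*sin(3*s/5), so f(s)^2 = 49*sin(3*s/5)^2. Integrate:
  int_0^t (49*sin(3*s/5)^2) ds = 49*t/2 - 245*sin(6*t/5)/12.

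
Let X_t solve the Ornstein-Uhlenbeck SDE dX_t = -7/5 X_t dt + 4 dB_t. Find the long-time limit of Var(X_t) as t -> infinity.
lim Var(X_t) = 40/7

The OU SDE dX = -theta X dt + sigma dB admits the integrating factor exp(theta t): d(exp(theta t) X_t) = sigma exp(theta t) dB_t. Integrating from 0 to t gives X_t = x_0 * exp(-theta t) + sigma * int_0^t exp(-theta (t-s)) dB_s for any initial x_0. The Itô integral has variance (by the Itô isometry) sigma^2 * int_0^t exp(-2 theta (t - s)) ds = sigma^2 * (1 - exp(-2 theta t)) / (2 theta), independent of x_0.
With theta = 7/5, sigma = 4:
  Var(X_t) = (4)^2 * (1 - exp(-2*7/5 t)) / (2 * 7/5) = 40/7 - 40*exp(-14*t/5)/7.
As t -> infinity, exp(-2*7/5 t) -> 0, so the stationary variance is sigma^2 / (2 theta) = 40/7.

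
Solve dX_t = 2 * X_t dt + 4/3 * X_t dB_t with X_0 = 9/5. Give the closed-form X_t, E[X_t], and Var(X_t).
X_t = 9/5 * exp((10/9) t + (4/3) B_t); E[X_t] = 9*exp(2*t)/5; Var(X_t) = 81*(exp(16*t/9) - 1)*exp(4*t)/25

For GBM dX = mu X dt + sigma X dB with X_0 = x_0, apply Itô to Y = log X: dY = (mu - sigma^2/2) dt + sigma dB, so Y_t = log(x_0) + (mu - sigma^2/2) t + sigma B_t and hence X_t = x_0 * exp((mu - sigma^2/2) t + sigma B_t).
With mu = 2, sigma = 4/3, x_0 = 9/5, this gives:
  X_t = 9/5 * exp((10/9) * t + (4/3) * B_t).
Since sigma*B_t ~ Normal(0, sigma^2 t), E[exp(sigma*B_t)] = exp(sigma^2 t / 2); so E[X_t] = x_0 * exp((mu - sigma^2/2) t) * exp(sigma^2 t / 2) = x_0 * exp(mu t) = 9*exp(2*t)/5.
Var(X_t) = E[X_t^2] - (E[X_t])^2 = x_0^2 * exp(2 mu t) * (exp(sigma^2 t) - 1) = 81*(exp(16*t/9) - 1)*exp(4*t)/25.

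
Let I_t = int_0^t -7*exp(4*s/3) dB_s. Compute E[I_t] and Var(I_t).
E[I_t] = 0; Var(I_t) = 147*exp(8*t/3)/8 - 147/8

The Itô integral of a deterministic integrand f(s) has mean 0 because each increment f(s) * (B_{s+ds} - B_s) has mean 0. By the Itô isometry:
  Var( int_0^t f(s) dB_s ) = E[ (int_0^t f(s) dB_s)^2 ] = int_0^t f(s)^2 ds.
Here f(s) = -7*exp(4*s/3), so f(s)^2 = 49*exp(8*s/3). Integrate:
  int_0^t (49*exp(8*s/3)) ds = 147*exp(8*t/3)/8 - 147/8.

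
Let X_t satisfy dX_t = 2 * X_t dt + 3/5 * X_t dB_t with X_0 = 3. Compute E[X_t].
E[X_t] = 3*exp(2*t)

For GBM dX = mu X dt + sigma X dB with X_0 = x_0, apply Itô to Y = log X: dY = (mu - sigma^2/2) dt + sigma dB, so Y_t = log(x_0) + (mu - sigma^2/2) t + sigma B_t and hence X_t = x_0 * exp((mu - sigma^2/2) t + sigma B_t).
With mu = 2, sigma = 3/5, x_0 = 3, this gives:
  X_t = 3 * exp((91/50) * t + (3/5) * B_t).
Since sigma*B_t ~ Normal(0, sigma^2 t), E[exp(sigma*B_t)] = exp(sigma^2 t / 2); so E[X_t] = x_0 * exp((mu - sigma^2/2) t) * exp(sigma^2 t / 2) = x_0 * exp(mu t) = 3*exp(2*t).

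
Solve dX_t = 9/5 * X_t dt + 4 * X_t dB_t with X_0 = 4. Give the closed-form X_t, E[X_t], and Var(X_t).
X_t = 4 * exp((-31/5) t + (4) B_t); E[X_t] = 4*exp(9*t/5); Var(X_t) = 16*(exp(16*t) - 1)*exp(18*t/5)

For GBM dX = mu X dt + sigma X dB with X_0 = x_0, apply Itô to Y = log X: dY = (mu - sigma^2/2) dt + sigma dB, so Y_t = log(x_0) + (mu - sigma^2/2) t + sigma B_t and hence X_t = x_0 * exp((mu - sigma^2/2) t + sigma B_t).
With mu = 9/5, sigma = 4, x_0 = 4, this gives:
  X_t = 4 * exp((-31/5) * t + (4) * B_t).
Since sigma*B_t ~ Normal(0, sigma^2 t), E[exp(sigma*B_t)] = exp(sigma^2 t / 2); so E[X_t] = x_0 * exp((mu - sigma^2/2) t) * exp(sigma^2 t / 2) = x_0 * exp(mu t) = 4*exp(9*t/5).
Var(X_t) = E[X_t^2] - (E[X_t])^2 = x_0^2 * exp(2 mu t) * (exp(sigma^2 t) - 1) = 16*(exp(16*t) - 1)*exp(18*t/5).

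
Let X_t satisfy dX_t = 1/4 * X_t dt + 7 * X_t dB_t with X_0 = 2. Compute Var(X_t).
Var(X_t) = 4*(exp(49*t) - 1)*exp(t/2)

For GBM dX = mu X dt + sigma X dB with X_0 = x_0, apply Itô to Y = log X: dY = (mu - sigma^2/2) dt + sigma dB, so Y_t = log(x_0) + (mu - sigma^2/2) t + sigma B_t and hence X_t = x_0 * exp((mu - sigma^2/2) t + sigma B_t).
With mu = 1/4, sigma = 7, x_0 = 2, this gives:
  X_t = 2 * exp((-97/4) * t + (7) * B_t).
Since sigma*B_t ~ Normal(0, sigma^2 t), E[exp(sigma*B_t)] = exp(sigma^2 t / 2); so E[X_t] = x_0 * exp((mu - sigma^2/2) t) * exp(sigma^2 t / 2) = x_0 * exp(mu t) = 2*exp(t/4).
Var(X_t) = E[X_t^2] - (E[X_t])^2 = x_0^2 * exp(2 mu t) * (exp(sigma^2 t) - 1) = 4*(exp(49*t) - 1)*exp(t/2).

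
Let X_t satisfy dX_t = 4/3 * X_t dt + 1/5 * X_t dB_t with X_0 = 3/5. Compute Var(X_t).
Var(X_t) = 9*(exp(t/25) - 1)*exp(8*t/3)/25

For GBM dX = mu X dt + sigma X dB with X_0 = x_0, apply Itô to Y = log X: dY = (mu - sigma^2/2) dt + sigma dB, so Y_t = log(x_0) + (mu - sigma^2/2) t + sigma B_t and hence X_t = x_0 * exp((mu - sigma^2/2) t + sigma B_t).
With mu = 4/3, sigma = 1/5, x_0 = 3/5, this gives:
  X_t = 3/5 * exp((197/150) * t + (1/5) * B_t).
Since sigma*B_t ~ Normal(0, sigma^2 t), E[exp(sigma*B_t)] = exp(sigma^2 t / 2); so E[X_t] = x_0 * exp((mu - sigma^2/2) t) * exp(sigma^2 t / 2) = x_0 * exp(mu t) = 3*exp(4*t/3)/5.
Var(X_t) = E[X_t^2] - (E[X_t])^2 = x_0^2 * exp(2 mu t) * (exp(sigma^2 t) - 1) = 9*(exp(t/25) - 1)*exp(8*t/3)/25.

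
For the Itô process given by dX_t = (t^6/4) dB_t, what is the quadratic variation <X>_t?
<X>_t = t^13/208

For an Itô process dX_t = a(t) dt + b(t) dB_t, the quadratic variation is <X>_t = int_0^t b(s)^2 ds (the drift term does not contribute). Here b(s) = s^6/4, so
  b(s)^2 = s^12/16.
Integrating from 0 to t:
  <X>_t = int_0^t (s^12/16) ds = t^13/208.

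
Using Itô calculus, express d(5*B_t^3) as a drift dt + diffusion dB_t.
d(5*B_t^3) = (15*B_t) dt + (15*B_t^2) dB_t

Itô's formula for f(B_t) gives d f(B_t) = f'(B_t) dB_t + (1/2) f''(B_t) dt. Compute derivatives of f(x) = 5*x^3:
  f'(x)  = 15*x^2
  f''(x) = 30*x
Substitute x = B_t and multiply the f'' term by 1/2:
  drift     = (1/2) * (30*x) evaluated at B_t = 15*B_t
  diffusion = (15*x^2) evaluated at B_t = 15*B_t^2
Therefore d(5*B_t^3) = (15*B_t) dt + (15*B_t^2) dB_t.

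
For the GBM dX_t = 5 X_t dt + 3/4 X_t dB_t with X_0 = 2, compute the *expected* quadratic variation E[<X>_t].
E[<X>_t] = 36*exp(169*t/16)/169 - 36/169

<X>_t = int_0^t ((3/4) * X_s)^2 ds. Taking expectation inside the integral: E[<X>_t] = (3/4)^2 * int_0^t E[X_s^2] ds. For GBM, E[X_s^2] = x_0^2 * exp((2 mu + sigma^2) s). Integrating:
  E[<X>_t] = (3/4)^2 * 2^2 * (exp((2*5 + (3/4)^2) t) - 1) / (2*5 + (3/4)^2)
           = (3/4)^2 * 2^2 * (exp((169/16) t) - 1) / (169/16) = 36*exp(169*t/16)/169 - 36/169.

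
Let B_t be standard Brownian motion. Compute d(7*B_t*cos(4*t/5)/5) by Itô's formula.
d(7*B_t*cos(4*t/5)/5) = (-28*B_t*sin(4*t/5)/25) dt + (7*cos(4*t/5)/5) dB_t

Itô's formula for f(t, x): d f(t, B_t) = (f_t + (1/2) f_xx) dt + f_x dB_t. Compute partials of f(t, x) = 7*x*cos(4*t/5)/5:
  f_t(t,x)  = -28*x*sin(4*t/5)/25
  f_x(t,x)  = 7*cos(4*t/5)/5
  f_xx(t,x) = 0
Assemble drift = f_t + (1/2) f_xx = -28*x*sin(4*t/5)/25 and diffusion = f_x = 7*cos(4*t/5)/5. Substituting x = B_t:
  d(7*B_t*cos(4*t/5)/5) = (-28*B_t*sin(4*t/5)/25) dt + (7*cos(4*t/5)/5) dB_t.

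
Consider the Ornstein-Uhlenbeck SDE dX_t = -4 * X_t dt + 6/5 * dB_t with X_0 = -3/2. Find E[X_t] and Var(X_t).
E[X_t] = -3*exp(-4*t)/2; Var(X_t) = 9/50 - 9*exp(-8*t)/50

The OU SDE dX = -theta X dt + sigma dB admits the integrating factor exp(theta t): d(exp(theta t) X_t) = sigma exp(theta t) dB_t. Integrating from 0 to t:
  X_t = x_0 * exp(-theta t) + sigma * int_0^t exp(-theta (t-s)) dB_s.
The Itô integral has mean 0 and (by the Itô isometry) variance sigma^2 * int_0^t exp(-2 theta (t - s)) ds = sigma^2 * (1 - exp(-2 theta t)) / (2 theta).
With theta = 4, sigma = 6/5, x_0 = -3/2:
  E[X_t] = -3/2 * exp(-4 t) = -3*exp(-4*t)/2
  Var(X_t) = (6/5)^2 * (1 - exp(-2*4 t)) / (2 * 4) = 9/50 - 9*exp(-8*t)/50.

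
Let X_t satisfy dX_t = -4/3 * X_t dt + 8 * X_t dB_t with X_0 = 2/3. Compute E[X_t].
E[X_t] = 2*exp(-4*t/3)/3

For GBM dX = mu X dt + sigma X dB with X_0 = x_0, apply Itô to Y = log X: dY = (mu - sigma^2/2) dt + sigma dB, so Y_t = log(x_0) + (mu - sigma^2/2) t + sigma B_t and hence X_t = x_0 * exp((mu - sigma^2/2) t + sigma B_t).
With mu = -4/3, sigma = 8, x_0 = 2/3, this gives:
  X_t = 2/3 * exp((-100/3) * t + (8) * B_t).
Since sigma*B_t ~ Normal(0, sigma^2 t), E[exp(sigma*B_t)] = exp(sigma^2 t / 2); so E[X_t] = x_0 * exp((mu - sigma^2/2) t) * exp(sigma^2 t / 2) = x_0 * exp(mu t) = 2*exp(-4*t/3)/3.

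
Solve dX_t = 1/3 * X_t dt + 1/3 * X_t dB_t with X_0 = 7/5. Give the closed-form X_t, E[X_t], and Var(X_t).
X_t = 7/5 * exp((5/18) t + (1/3) B_t); E[X_t] = 7*exp(t/3)/5; Var(X_t) = 49*(exp(t/9) - 1)*exp(2*t/3)/25

For GBM dX = mu X dt + sigma X dB with X_0 = x_0, apply Itô to Y = log X: dY = (mu - sigma^2/2) dt + sigma dB, so Y_t = log(x_0) + (mu - sigma^2/2) t + sigma B_t and hence X_t = x_0 * exp((mu - sigma^2/2) t + sigma B_t).
With mu = 1/3, sigma = 1/3, x_0 = 7/5, this gives:
  X_t = 7/5 * exp((5/18) * t + (1/3) * B_t).
Since sigma*B_t ~ Normal(0, sigma^2 t), E[exp(sigma*B_t)] = exp(sigma^2 t / 2); so E[X_t] = x_0 * exp((mu - sigma^2/2) t) * exp(sigma^2 t / 2) = x_0 * exp(mu t) = 7*exp(t/3)/5.
Var(X_t) = E[X_t^2] - (E[X_t])^2 = x_0^2 * exp(2 mu t) * (exp(sigma^2 t) - 1) = 49*(exp(t/9) - 1)*exp(2*t/3)/25.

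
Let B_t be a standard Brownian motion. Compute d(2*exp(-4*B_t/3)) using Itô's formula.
d(2*exp(-4*B_t/3)) = (16*exp(-4*B_t/3)/9) dt + (-8*exp(-4*B_t/3)/3) dB_t

Itô's formula for f(B_t) gives d f(B_t) = f'(B_t) dB_t + (1/2) f''(B_t) dt. Compute derivatives of f(x) = 2*exp(-4*x/3):
  f'(x)  = -8*exp(-4*x/3)/3
  f''(x) = 32*exp(-4*x/3)/9
Substitute x = B_t and multiply the f'' term by 1/2:
  drift     = (1/2) * (32*exp(-4*x/3)/9) evaluated at B_t = 16*exp(-4*B_t/3)/9
  diffusion = (-8*exp(-4*x/3)/3) evaluated at B_t = -8*exp(-4*B_t/3)/3
Therefore d(2*exp(-4*B_t/3)) = (16*exp(-4*B_t/3)/9) dt + (-8*exp(-4*B_t/3)/3) dB_t.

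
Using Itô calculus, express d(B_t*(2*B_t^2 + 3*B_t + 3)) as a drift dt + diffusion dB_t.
d(B_t*(2*B_t^2 + 3*B_t + 3)) = (6*B_t + 3) dt + (6*B_t^2 + 6*B_t + 3) dB_t

Itô's formula for f(B_t) gives d f(B_t) = f'(B_t) dB_t + (1/2) f''(B_t) dt. Compute derivatives of f(x) = x*(2*x^2 + 3*x + 3):
  f'(x)  = 6*x^2 + 6*x + 3
  f''(x) = 12*x + 6
Substitute x = B_t and multiply the f'' term by 1/2:
  drift     = (1/2) * (12*x + 6) evaluated at B_t = 6*B_t + 3
  diffusion = (6*x^2 + 6*x + 3) evaluated at B_t = 6*B_t^2 + 6*B_t + 3
Therefore d(B_t*(2*B_t^2 + 3*B_t + 3)) = (6*B_t + 3) dt + (6*B_t^2 + 6*B_t + 3) dB_t.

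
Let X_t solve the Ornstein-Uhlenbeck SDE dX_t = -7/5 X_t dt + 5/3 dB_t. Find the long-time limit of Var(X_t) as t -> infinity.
lim Var(X_t) = 125/126

The OU SDE dX = -theta X dt + sigma dB admits the integrating factor exp(theta t): d(exp(theta t) X_t) = sigma exp(theta t) dB_t. Integrating from 0 to t gives X_t = x_0 * exp(-theta t) + sigma * int_0^t exp(-theta (t-s)) dB_s for any initial x_0. The Itô integral has variance (by the Itô isometry) sigma^2 * int_0^t exp(-2 theta (t - s)) ds = sigma^2 * (1 - exp(-2 theta t)) / (2 theta), independent of x_0.
With theta = 7/5, sigma = 5/3:
  Var(X_t) = (5/3)^2 * (1 - exp(-2*7/5 t)) / (2 * 7/5) = 125/126 - 125*exp(-14*t/5)/126.
As t -> infinity, exp(-2*7/5 t) -> 0, so the stationary variance is sigma^2 / (2 theta) = 125/126.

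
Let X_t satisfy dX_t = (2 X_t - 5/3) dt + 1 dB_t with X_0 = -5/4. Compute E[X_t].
E[X_t] = 5/6 - 25*exp(2*t)/12

Taking expectations and using E[dB_t] = 0, the mean m(t) = E[X_t] satisfies the ODE m'(t) = a m(t) + b with m(0) = x_0. With a = 2, b = -5/3, x_0 = -5/4, the solution is
  m(t) = x_0 * exp(a t) + (b/a) * (exp(a t) - 1)
       = (-5/4) * exp(2 t) + ((-5/3)/2) * (exp(2 t) - 1)
       = 5/6 - 25*exp(2*t)/12.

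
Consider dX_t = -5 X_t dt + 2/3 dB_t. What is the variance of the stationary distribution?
lim Var(X_t) = 2/45

The OU SDE dX = -theta X dt + sigma dB admits the integrating factor exp(theta t): d(exp(theta t) X_t) = sigma exp(theta t) dB_t. Integrating from 0 to t gives X_t = x_0 * exp(-theta t) + sigma * int_0^t exp(-theta (t-s)) dB_s for any initial x_0. The Itô integral has variance (by the Itô isometry) sigma^2 * int_0^t exp(-2 theta (t - s)) ds = sigma^2 * (1 - exp(-2 theta t)) / (2 theta), independent of x_0.
With theta = 5, sigma = 2/3:
  Var(X_t) = (2/3)^2 * (1 - exp(-2*5 t)) / (2 * 5) = 2/45 - 2*exp(-10*t)/45.
As t -> infinity, exp(-2*5 t) -> 0, so the stationary variance is sigma^2 / (2 theta) = 2/45.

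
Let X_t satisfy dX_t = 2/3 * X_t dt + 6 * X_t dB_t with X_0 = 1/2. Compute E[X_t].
E[X_t] = exp(2*t/3)/2

For GBM dX = mu X dt + sigma X dB with X_0 = x_0, apply Itô to Y = log X: dY = (mu - sigma^2/2) dt + sigma dB, so Y_t = log(x_0) + (mu - sigma^2/2) t + sigma B_t and hence X_t = x_0 * exp((mu - sigma^2/2) t + sigma B_t).
With mu = 2/3, sigma = 6, x_0 = 1/2, this gives:
  X_t = 1/2 * exp((-52/3) * t + (6) * B_t).
Since sigma*B_t ~ Normal(0, sigma^2 t), E[exp(sigma*B_t)] = exp(sigma^2 t / 2); so E[X_t] = x_0 * exp((mu - sigma^2/2) t) * exp(sigma^2 t / 2) = x_0 * exp(mu t) = exp(2*t/3)/2.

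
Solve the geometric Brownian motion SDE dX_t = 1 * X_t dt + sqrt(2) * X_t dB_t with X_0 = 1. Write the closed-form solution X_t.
X_t = 1 * exp((0) * t + (sqrt(2)) * B_t)

For GBM dX = mu X dt + sigma X dB with X_0 = x_0, apply Itô to Y = log X: dY = (mu - sigma^2/2) dt + sigma dB, so Y_t = log(x_0) + (mu - sigma^2/2) t + sigma B_t and hence X_t = x_0 * exp((mu - sigma^2/2) t + sigma B_t).
With mu = 1, sigma = sqrt(2), x_0 = 1, this gives:
  X_t = 1 * exp((0) * t + (sqrt(2)) * B_t).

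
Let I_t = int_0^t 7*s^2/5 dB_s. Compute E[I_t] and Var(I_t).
E[I_t] = 0; Var(I_t) = 49*t^5/125

The Itô integral of a deterministic integrand f(s) has mean 0 because each increment f(s) * (B_{s+ds} - B_s) has mean 0. By the Itô isometry:
  Var( int_0^t f(s) dB_s ) = E[ (int_0^t f(s) dB_s)^2 ] = int_0^t f(s)^2 ds.
Here f(s) = 7*s^2/5, so f(s)^2 = 49*s^4/25. Integrate:
  int_0^t (49*s^4/25) ds = 49*t^5/125.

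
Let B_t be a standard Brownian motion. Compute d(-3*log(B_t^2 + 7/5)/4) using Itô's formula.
d(-3*log(B_t^2 + 7/5)/4) = (15*(5*B_t^2 - 7)/(4*(5*B_t^2 + 7)^2)) dt + (-15*B_t/(10*B_t^2 + 14)) dB_t

Itô's formula for f(B_t) gives d f(B_t) = f'(B_t) dB_t + (1/2) f''(B_t) dt. Compute derivatives of f(x) = -3*log(x^2 + 7/5)/4:
  f'(x)  = -15*x/(10*x^2 + 14)
  f''(x) = 15*(5*x^2 - 7)/(2*(5*x^2 + 7)^2)
Substitute x = B_t and multiply the f'' term by 1/2:
  drift     = (1/2) * (15*(5*x^2 - 7)/(2*(5*x^2 + 7)^2)) evaluated at B_t = 15*(5*B_t^2 - 7)/(4*(5*B_t^2 + 7)^2)
  diffusion = (-15*x/(10*x^2 + 14)) evaluated at B_t = -15*B_t/(10*B_t^2 + 14)
Therefore d(-3*log(B_t^2 + 7/5)/4) = (15*(5*B_t^2 - 7)/(4*(5*B_t^2 + 7)^2)) dt + (-15*B_t/(10*B_t^2 + 14)) dB_t.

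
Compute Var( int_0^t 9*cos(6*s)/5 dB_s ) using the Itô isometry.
Var = 81*t/50 + 27*sin(12*t)/200

The Itô integral of a deterministic integrand f(s) has mean 0 because each increment f(s) * (B_{s+ds} - B_s) has mean 0. By the Itô isometry:
  Var( int_0^t f(s) dB_s ) = E[ (int_0^t f(s) dB_s)^2 ] = int_0^t f(s)^2 ds.
Here f(s) = 9*cos(6*s)/5, so f(s)^2 = 81*cos(6*s)^2/25. Integrate:
  int_0^t (81*cos(6*s)^2/25) ds = 81*t/50 + 27*sin(12*t)/200.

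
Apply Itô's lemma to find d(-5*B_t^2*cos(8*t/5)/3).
d(-5*B_t^2*cos(8*t/5)/3) = (8*B_t^2*sin(8*t/5)/3 - 5*cos(8*t/5)/3) dt + (-10*B_t*cos(8*t/5)/3) dB_t

Itô's formula for f(t, x): d f(t, B_t) = (f_t + (1/2) f_xx) dt + f_x dB_t. Compute partials of f(t, x) = -5*x^2*cos(8*t/5)/3:
  f_t(t,x)  = 8*x^2*sin(8*t/5)/3
  f_x(t,x)  = -10*x*cos(8*t/5)/3
  f_xx(t,x) = -10*cos(8*t/5)/3
Assemble drift = f_t + (1/2) f_xx = 8*x^2*sin(8*t/5)/3 - 5*cos(8*t/5)/3 and diffusion = f_x = -10*x*cos(8*t/5)/3. Substituting x = B_t:
  d(-5*B_t^2*cos(8*t/5)/3) = (8*B_t^2*sin(8*t/5)/3 - 5*cos(8*t/5)/3) dt + (-10*B_t*cos(8*t/5)/3) dB_t.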